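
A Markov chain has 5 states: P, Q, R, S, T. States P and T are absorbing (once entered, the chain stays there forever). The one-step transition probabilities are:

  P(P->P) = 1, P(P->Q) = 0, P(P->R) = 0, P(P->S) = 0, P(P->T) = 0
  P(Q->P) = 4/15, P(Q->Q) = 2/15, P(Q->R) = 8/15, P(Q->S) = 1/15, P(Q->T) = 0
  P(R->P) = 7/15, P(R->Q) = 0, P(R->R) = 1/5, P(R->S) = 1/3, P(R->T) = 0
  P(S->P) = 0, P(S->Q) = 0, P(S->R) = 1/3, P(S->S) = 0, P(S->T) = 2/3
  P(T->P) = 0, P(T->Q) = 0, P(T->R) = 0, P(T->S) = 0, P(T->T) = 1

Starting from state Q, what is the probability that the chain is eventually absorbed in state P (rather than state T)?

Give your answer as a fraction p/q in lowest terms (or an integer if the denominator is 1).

Answer: 23/31

Derivation:
Let a_i = P(absorbed in P | start in state i).
Boundary conditions: a_P = 1, a_T = 0.
For each transient state i, a_i = sum_j P(i->j) * a_j:
  a_Q = 4/15*a_P + 2/15*a_Q + 8/15*a_R + 1/15*a_S + 0*a_T
  a_R = 7/15*a_P + 0*a_Q + 1/5*a_R + 1/3*a_S + 0*a_T
  a_S = 0*a_P + 0*a_Q + 1/3*a_R + 0*a_S + 2/3*a_T

Substituting a_P = 1 and a_T = 0, rearrange to (I - Q) a = r where r[i] = P(i -> P):
  [13/15, -8/15, -1/15] . (a_Q, a_R, a_S) = 4/15
  [0, 4/5, -1/3] . (a_Q, a_R, a_S) = 7/15
  [0, -1/3, 1] . (a_Q, a_R, a_S) = 0

Solving yields:
  a_Q = 23/31
  a_R = 21/31
  a_S = 7/31

Starting state is Q, so the absorption probability is a_Q = 23/31.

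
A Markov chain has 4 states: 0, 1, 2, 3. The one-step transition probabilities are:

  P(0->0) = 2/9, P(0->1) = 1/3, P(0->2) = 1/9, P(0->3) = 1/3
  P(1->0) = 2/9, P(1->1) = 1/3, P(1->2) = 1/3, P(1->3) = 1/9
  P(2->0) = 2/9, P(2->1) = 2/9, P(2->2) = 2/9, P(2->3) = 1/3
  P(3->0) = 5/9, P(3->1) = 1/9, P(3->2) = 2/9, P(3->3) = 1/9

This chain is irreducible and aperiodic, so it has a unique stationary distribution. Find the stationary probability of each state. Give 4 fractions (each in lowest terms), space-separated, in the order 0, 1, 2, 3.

Answer: 58/195 101/390 17/78 44/195

Derivation:
The stationary distribution satisfies pi = pi * P, i.e.:
  pi_0 = 2/9*pi_0 + 2/9*pi_1 + 2/9*pi_2 + 5/9*pi_3
  pi_1 = 1/3*pi_0 + 1/3*pi_1 + 2/9*pi_2 + 1/9*pi_3
  pi_2 = 1/9*pi_0 + 1/3*pi_1 + 2/9*pi_2 + 2/9*pi_3
  pi_3 = 1/3*pi_0 + 1/9*pi_1 + 1/3*pi_2 + 1/9*pi_3
with normalization: pi_0 + pi_1 + pi_2 + pi_3 = 1.

Using the first 3 balance equations plus normalization, the linear system A*pi = b is:
  [-7/9, 2/9, 2/9, 5/9] . pi = 0
  [1/3, -2/3, 2/9, 1/9] . pi = 0
  [1/9, 1/3, -7/9, 2/9] . pi = 0
  [1, 1, 1, 1] . pi = 1

Solving yields:
  pi_0 = 58/195
  pi_1 = 101/390
  pi_2 = 17/78
  pi_3 = 44/195

Verification (pi * P):
  58/195*2/9 + 101/390*2/9 + 17/78*2/9 + 44/195*5/9 = 58/195 = pi_0  (ok)
  58/195*1/3 + 101/390*1/3 + 17/78*2/9 + 44/195*1/9 = 101/390 = pi_1  (ok)
  58/195*1/9 + 101/390*1/3 + 17/78*2/9 + 44/195*2/9 = 17/78 = pi_2  (ok)
  58/195*1/3 + 101/390*1/9 + 17/78*1/3 + 44/195*1/9 = 44/195 = pi_3  (ok)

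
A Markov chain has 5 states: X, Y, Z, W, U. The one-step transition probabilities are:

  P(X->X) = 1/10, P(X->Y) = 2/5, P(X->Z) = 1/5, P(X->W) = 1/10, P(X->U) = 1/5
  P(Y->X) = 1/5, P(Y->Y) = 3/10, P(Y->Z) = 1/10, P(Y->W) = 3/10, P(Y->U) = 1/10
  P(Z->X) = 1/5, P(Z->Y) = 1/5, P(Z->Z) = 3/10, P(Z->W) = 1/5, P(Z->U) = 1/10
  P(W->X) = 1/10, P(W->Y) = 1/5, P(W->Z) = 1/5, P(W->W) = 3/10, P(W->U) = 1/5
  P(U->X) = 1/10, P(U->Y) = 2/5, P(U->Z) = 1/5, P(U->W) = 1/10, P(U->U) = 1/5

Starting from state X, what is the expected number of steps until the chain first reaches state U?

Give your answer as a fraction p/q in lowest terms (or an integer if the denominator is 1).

Let h_i = expected steps to first reach U from state i.
Boundary: h_U = 0.
First-step equations for the other states:
  h_X = 1 + 1/10*h_X + 2/5*h_Y + 1/5*h_Z + 1/10*h_W + 1/5*h_U
  h_Y = 1 + 1/5*h_X + 3/10*h_Y + 1/10*h_Z + 3/10*h_W + 1/10*h_U
  h_Z = 1 + 1/5*h_X + 1/5*h_Y + 3/10*h_Z + 1/5*h_W + 1/10*h_U
  h_W = 1 + 1/10*h_X + 1/5*h_Y + 1/5*h_Z + 3/10*h_W + 1/5*h_U

Substituting h_U = 0 and rearranging gives the linear system (I - Q) h = 1:
  [9/10, -2/5, -1/5, -1/10] . (h_X, h_Y, h_Z, h_W) = 1
  [-1/5, 7/10, -1/10, -3/10] . (h_X, h_Y, h_Z, h_W) = 1
  [-1/5, -1/5, 7/10, -1/5] . (h_X, h_Y, h_Z, h_W) = 1
  [-1/10, -1/5, -1/5, 7/10] . (h_X, h_Y, h_Z, h_W) = 1

Solving yields:
  h_X = 2025/308
  h_Y = 2185/308
  h_Z = 1105/154
  h_W = 1985/308

Starting state is X, so the expected hitting time is h_X = 2025/308.

Answer: 2025/308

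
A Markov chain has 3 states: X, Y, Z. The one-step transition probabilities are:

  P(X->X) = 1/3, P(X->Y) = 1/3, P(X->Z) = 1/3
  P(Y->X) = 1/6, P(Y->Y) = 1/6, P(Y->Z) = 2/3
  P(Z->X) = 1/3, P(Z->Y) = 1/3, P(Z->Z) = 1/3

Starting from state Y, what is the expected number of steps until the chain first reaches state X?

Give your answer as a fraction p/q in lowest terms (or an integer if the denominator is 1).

Let h_i = expected steps to first reach X from state i.
Boundary: h_X = 0.
First-step equations for the other states:
  h_Y = 1 + 1/6*h_X + 1/6*h_Y + 2/3*h_Z
  h_Z = 1 + 1/3*h_X + 1/3*h_Y + 1/3*h_Z

Substituting h_X = 0 and rearranging gives the linear system (I - Q) h = 1:
  [5/6, -2/3] . (h_Y, h_Z) = 1
  [-1/3, 2/3] . (h_Y, h_Z) = 1

Solving yields:
  h_Y = 4
  h_Z = 7/2

Starting state is Y, so the expected hitting time is h_Y = 4.

Answer: 4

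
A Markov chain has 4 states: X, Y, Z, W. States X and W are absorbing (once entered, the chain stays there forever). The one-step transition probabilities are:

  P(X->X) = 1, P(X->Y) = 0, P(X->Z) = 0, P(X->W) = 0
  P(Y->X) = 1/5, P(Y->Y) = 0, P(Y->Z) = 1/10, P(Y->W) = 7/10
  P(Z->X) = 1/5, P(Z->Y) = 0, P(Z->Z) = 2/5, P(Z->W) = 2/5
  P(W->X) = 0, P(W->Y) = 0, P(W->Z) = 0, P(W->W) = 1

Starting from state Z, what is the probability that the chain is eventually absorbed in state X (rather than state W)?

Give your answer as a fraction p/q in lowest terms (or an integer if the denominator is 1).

Let a_i = P(absorbed in X | start in state i).
Boundary conditions: a_X = 1, a_W = 0.
For each transient state i, a_i = sum_j P(i->j) * a_j:
  a_Y = 1/5*a_X + 0*a_Y + 1/10*a_Z + 7/10*a_W
  a_Z = 1/5*a_X + 0*a_Y + 2/5*a_Z + 2/5*a_W

Substituting a_X = 1 and a_W = 0, rearrange to (I - Q) a = r where r[i] = P(i -> X):
  [1, -1/10] . (a_Y, a_Z) = 1/5
  [0, 3/5] . (a_Y, a_Z) = 1/5

Solving yields:
  a_Y = 7/30
  a_Z = 1/3

Starting state is Z, so the absorption probability is a_Z = 1/3.

Answer: 1/3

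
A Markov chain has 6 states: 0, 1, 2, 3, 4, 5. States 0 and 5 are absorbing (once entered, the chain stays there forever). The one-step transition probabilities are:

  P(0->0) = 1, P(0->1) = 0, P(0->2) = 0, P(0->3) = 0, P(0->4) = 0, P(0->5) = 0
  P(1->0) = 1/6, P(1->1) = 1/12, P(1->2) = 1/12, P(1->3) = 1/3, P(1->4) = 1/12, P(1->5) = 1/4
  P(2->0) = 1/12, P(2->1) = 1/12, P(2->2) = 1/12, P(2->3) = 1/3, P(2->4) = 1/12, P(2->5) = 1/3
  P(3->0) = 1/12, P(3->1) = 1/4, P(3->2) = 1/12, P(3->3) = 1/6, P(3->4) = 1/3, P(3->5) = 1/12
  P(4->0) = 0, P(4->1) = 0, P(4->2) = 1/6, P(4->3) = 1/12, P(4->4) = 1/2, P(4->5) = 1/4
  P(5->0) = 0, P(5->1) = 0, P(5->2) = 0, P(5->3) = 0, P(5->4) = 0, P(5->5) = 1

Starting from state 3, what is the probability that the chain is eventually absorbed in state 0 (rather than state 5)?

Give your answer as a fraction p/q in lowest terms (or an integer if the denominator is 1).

Answer: 643/2448

Derivation:
Let a_i = P(absorbed in 0 | start in state i).
Boundary conditions: a_0 = 1, a_5 = 0.
For each transient state i, a_i = sum_j P(i->j) * a_j:
  a_1 = 1/6*a_0 + 1/12*a_1 + 1/12*a_2 + 1/3*a_3 + 1/12*a_4 + 1/4*a_5
  a_2 = 1/12*a_0 + 1/12*a_1 + 1/12*a_2 + 1/3*a_3 + 1/12*a_4 + 1/3*a_5
  a_3 = 1/12*a_0 + 1/4*a_1 + 1/12*a_2 + 1/6*a_3 + 1/3*a_4 + 1/12*a_5
  a_4 = 0*a_0 + 0*a_1 + 1/6*a_2 + 1/12*a_3 + 1/2*a_4 + 1/4*a_5

Substituting a_0 = 1 and a_5 = 0, rearrange to (I - Q) a = r where r[i] = P(i -> 0):
  [11/12, -1/12, -1/3, -1/12] . (a_1, a_2, a_3, a_4) = 1/6
  [-1/12, 11/12, -1/3, -1/12] . (a_1, a_2, a_3, a_4) = 1/12
  [-1/4, -1/12, 5/6, -1/3] . (a_1, a_2, a_3, a_4) = 1/12
  [0, -1/6, -1/12, 1/2] . (a_1, a_2, a_3, a_4) = 0

Solving yields:
  a_1 = 1511/4896
  a_2 = 1103/4896
  a_3 = 643/2448
  a_4 = 97/816

Starting state is 3, so the absorption probability is a_3 = 643/2448.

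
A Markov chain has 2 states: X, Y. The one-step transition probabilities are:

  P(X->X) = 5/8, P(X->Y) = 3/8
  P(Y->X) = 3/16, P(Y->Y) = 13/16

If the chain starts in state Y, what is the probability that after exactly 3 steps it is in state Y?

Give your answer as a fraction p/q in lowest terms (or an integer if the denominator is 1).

Answer: 2845/4096

Derivation:
Computing P^3 by repeated multiplication:
P^1 =
  X: [5/8, 3/8]
  Y: [3/16, 13/16]
P^2 =
  X: [59/128, 69/128]
  Y: [69/256, 187/256]
P^3 =
  X: [797/2048, 1251/2048]
  Y: [1251/4096, 2845/4096]

(P^3)[Y -> Y] = 2845/4096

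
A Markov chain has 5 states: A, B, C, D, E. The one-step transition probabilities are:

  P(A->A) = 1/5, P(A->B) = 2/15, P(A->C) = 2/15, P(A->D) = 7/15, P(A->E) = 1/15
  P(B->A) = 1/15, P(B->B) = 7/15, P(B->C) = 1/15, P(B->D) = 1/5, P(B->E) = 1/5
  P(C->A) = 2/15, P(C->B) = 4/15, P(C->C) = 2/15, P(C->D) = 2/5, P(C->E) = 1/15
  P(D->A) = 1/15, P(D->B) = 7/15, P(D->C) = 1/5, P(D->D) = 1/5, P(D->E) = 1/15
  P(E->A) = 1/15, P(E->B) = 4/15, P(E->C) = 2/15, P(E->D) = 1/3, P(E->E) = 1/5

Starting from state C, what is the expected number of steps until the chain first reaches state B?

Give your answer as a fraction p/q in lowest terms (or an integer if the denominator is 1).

Let h_i = expected steps to first reach B from state i.
Boundary: h_B = 0.
First-step equations for the other states:
  h_A = 1 + 1/5*h_A + 2/15*h_B + 2/15*h_C + 7/15*h_D + 1/15*h_E
  h_C = 1 + 2/15*h_A + 4/15*h_B + 2/15*h_C + 2/5*h_D + 1/15*h_E
  h_D = 1 + 1/15*h_A + 7/15*h_B + 1/5*h_C + 1/5*h_D + 1/15*h_E
  h_E = 1 + 1/15*h_A + 4/15*h_B + 2/15*h_C + 1/3*h_D + 1/5*h_E

Substituting h_B = 0 and rearranging gives the linear system (I - Q) h = 1:
  [4/5, -2/15, -7/15, -1/15] . (h_A, h_C, h_D, h_E) = 1
  [-2/15, 13/15, -2/5, -1/15] . (h_A, h_C, h_D, h_E) = 1
  [-1/15, -1/5, 4/5, -1/15] . (h_A, h_C, h_D, h_E) = 1
  [-1/15, -2/15, -1/3, 4/5] . (h_A, h_C, h_D, h_E) = 1

Solving yields:
  h_A = 5070/1429
  h_C = 4485/1429
  h_D = 3705/1429
  h_E = 4500/1429

Starting state is C, so the expected hitting time is h_C = 4485/1429.

Answer: 4485/1429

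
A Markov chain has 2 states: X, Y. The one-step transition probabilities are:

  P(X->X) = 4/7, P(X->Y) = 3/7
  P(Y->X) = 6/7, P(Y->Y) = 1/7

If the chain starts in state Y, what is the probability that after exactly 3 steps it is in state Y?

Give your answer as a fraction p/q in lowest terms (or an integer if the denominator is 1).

Answer: 109/343

Derivation:
Computing P^3 by repeated multiplication:
P^1 =
  X: [4/7, 3/7]
  Y: [6/7, 1/7]
P^2 =
  X: [34/49, 15/49]
  Y: [30/49, 19/49]
P^3 =
  X: [226/343, 117/343]
  Y: [234/343, 109/343]

(P^3)[Y -> Y] = 109/343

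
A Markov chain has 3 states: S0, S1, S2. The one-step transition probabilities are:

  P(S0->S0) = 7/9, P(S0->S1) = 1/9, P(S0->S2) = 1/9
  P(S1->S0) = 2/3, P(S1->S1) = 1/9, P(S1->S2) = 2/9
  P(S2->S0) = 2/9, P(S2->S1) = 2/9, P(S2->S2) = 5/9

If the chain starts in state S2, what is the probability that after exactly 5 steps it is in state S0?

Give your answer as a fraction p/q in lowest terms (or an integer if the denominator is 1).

Computing P^5 by repeated multiplication:
P^1 =
  S0: [7/9, 1/9, 1/9]
  S1: [2/3, 1/9, 2/9]
  S2: [2/9, 2/9, 5/9]
P^2 =
  S0: [19/27, 10/81, 14/81]
  S1: [52/81, 11/81, 2/9]
  S2: [4/9, 14/81, 31/81]
P^3 =
  S0: [487/729, 95/729, 49/243]
  S1: [466/729, 11/81, 164/729]
  S2: [398/729, 112/729, 73/243]
P^4 =
  S0: [4273/6561, 292/2187, 1412/6561]
  S1: [4184/6561, 893/6561, 1484/6561]
  S2: [3896/6561, 316/2187, 1717/6561]
P^5 =
  S0: [37991/59049, 7973/59049, 13085/59049]
  S1: [12538/19683, 8045/59049, 13390/59049]
  S2: [36394/59049, 8278/59049, 14377/59049]

(P^5)[S2 -> S0] = 36394/59049

Answer: 36394/59049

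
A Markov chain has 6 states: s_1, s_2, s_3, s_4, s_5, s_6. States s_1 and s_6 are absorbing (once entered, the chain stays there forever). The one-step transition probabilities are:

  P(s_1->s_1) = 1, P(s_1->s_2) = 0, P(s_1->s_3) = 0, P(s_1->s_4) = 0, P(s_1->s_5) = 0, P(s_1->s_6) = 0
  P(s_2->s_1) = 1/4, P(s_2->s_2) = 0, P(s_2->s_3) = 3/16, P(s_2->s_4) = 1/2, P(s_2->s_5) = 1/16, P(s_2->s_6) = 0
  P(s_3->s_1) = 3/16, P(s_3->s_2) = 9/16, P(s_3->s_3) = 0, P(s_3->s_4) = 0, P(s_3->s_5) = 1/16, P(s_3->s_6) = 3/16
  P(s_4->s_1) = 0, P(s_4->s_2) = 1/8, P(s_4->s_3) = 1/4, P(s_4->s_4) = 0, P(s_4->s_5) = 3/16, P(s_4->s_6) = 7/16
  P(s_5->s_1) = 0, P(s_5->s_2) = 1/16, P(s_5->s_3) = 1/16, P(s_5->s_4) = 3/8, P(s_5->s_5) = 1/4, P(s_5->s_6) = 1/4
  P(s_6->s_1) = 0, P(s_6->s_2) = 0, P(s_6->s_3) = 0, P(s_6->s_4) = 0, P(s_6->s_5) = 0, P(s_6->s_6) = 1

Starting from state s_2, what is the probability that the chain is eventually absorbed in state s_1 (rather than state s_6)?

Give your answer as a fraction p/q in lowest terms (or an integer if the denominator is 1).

Answer: 6943/15585

Derivation:
Let a_i = P(absorbed in s_1 | start in state i).
Boundary conditions: a_s_1 = 1, a_s_6 = 0.
For each transient state i, a_i = sum_j P(i->j) * a_j:
  a_s_2 = 1/4*a_s_1 + 0*a_s_2 + 3/16*a_s_3 + 1/2*a_s_4 + 1/16*a_s_5 + 0*a_s_6
  a_s_3 = 3/16*a_s_1 + 9/16*a_s_2 + 0*a_s_3 + 0*a_s_4 + 1/16*a_s_5 + 3/16*a_s_6
  a_s_4 = 0*a_s_1 + 1/8*a_s_2 + 1/4*a_s_3 + 0*a_s_4 + 3/16*a_s_5 + 7/16*a_s_6
  a_s_5 = 0*a_s_1 + 1/16*a_s_2 + 1/16*a_s_3 + 3/8*a_s_4 + 1/4*a_s_5 + 1/4*a_s_6

Substituting a_s_1 = 1 and a_s_6 = 0, rearrange to (I - Q) a = r where r[i] = P(i -> s_1):
  [1, -3/16, -1/2, -1/16] . (a_s_2, a_s_3, a_s_4, a_s_5) = 1/4
  [-9/16, 1, 0, -1/16] . (a_s_2, a_s_3, a_s_4, a_s_5) = 3/16
  [-1/8, -1/4, 1, -3/16] . (a_s_2, a_s_3, a_s_4, a_s_5) = 0
  [-1/16, -1/16, -3/8, 3/4] . (a_s_2, a_s_3, a_s_4, a_s_5) = 0

Solving yields:
  a_s_2 = 6943/15585
  a_s_3 = 6998/15585
  a_s_4 = 6257/31170
  a_s_5 = 2726/15585

Starting state is s_2, so the absorption probability is a_s_2 = 6943/15585.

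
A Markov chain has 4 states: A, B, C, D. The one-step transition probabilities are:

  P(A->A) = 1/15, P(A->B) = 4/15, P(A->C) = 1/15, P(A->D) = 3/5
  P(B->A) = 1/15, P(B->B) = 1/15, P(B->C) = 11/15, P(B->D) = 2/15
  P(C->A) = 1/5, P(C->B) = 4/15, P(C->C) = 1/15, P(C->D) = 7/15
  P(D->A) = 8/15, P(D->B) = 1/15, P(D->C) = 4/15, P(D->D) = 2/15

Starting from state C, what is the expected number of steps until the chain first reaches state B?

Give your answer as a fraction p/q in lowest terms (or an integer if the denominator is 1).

Let h_i = expected steps to first reach B from state i.
Boundary: h_B = 0.
First-step equations for the other states:
  h_A = 1 + 1/15*h_A + 4/15*h_B + 1/15*h_C + 3/5*h_D
  h_C = 1 + 1/5*h_A + 4/15*h_B + 1/15*h_C + 7/15*h_D
  h_D = 1 + 8/15*h_A + 1/15*h_B + 4/15*h_C + 2/15*h_D

Substituting h_B = 0 and rearranging gives the linear system (I - Q) h = 1:
  [14/15, -1/15, -3/5] . (h_A, h_C, h_D) = 1
  [-1/5, 14/15, -7/15] . (h_A, h_C, h_D) = 1
  [-8/15, -4/15, 13/15] . (h_A, h_C, h_D) = 1

Solving yields:
  h_A = 16/3
  h_C = 110/21
  h_D = 127/21

Starting state is C, so the expected hitting time is h_C = 110/21.

Answer: 110/21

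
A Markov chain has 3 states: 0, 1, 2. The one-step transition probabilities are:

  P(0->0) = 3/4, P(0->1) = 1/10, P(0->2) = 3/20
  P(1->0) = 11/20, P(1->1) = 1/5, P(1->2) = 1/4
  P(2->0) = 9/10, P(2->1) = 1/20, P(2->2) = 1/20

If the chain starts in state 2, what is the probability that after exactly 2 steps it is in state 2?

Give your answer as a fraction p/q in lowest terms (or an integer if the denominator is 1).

Computing P^2 by repeated multiplication:
P^1 =
  0: [3/4, 1/10, 3/20]
  1: [11/20, 1/5, 1/4]
  2: [9/10, 1/20, 1/20]
P^2 =
  0: [301/400, 41/400, 29/200]
  1: [299/400, 43/400, 29/200]
  2: [299/400, 41/400, 3/20]

(P^2)[2 -> 2] = 3/20

Answer: 3/20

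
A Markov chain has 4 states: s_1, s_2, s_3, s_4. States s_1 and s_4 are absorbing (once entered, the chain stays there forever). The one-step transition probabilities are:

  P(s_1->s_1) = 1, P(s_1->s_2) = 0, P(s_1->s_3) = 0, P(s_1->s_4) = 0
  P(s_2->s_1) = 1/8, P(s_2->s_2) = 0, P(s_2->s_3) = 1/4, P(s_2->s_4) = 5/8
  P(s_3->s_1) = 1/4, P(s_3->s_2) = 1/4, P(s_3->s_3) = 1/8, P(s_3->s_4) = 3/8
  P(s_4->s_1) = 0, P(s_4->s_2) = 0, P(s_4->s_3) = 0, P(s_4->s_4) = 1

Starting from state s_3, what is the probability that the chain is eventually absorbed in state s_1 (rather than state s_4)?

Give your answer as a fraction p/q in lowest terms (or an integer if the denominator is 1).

Let a_i = P(absorbed in s_1 | start in state i).
Boundary conditions: a_s_1 = 1, a_s_4 = 0.
For each transient state i, a_i = sum_j P(i->j) * a_j:
  a_s_2 = 1/8*a_s_1 + 0*a_s_2 + 1/4*a_s_3 + 5/8*a_s_4
  a_s_3 = 1/4*a_s_1 + 1/4*a_s_2 + 1/8*a_s_3 + 3/8*a_s_4

Substituting a_s_1 = 1 and a_s_4 = 0, rearrange to (I - Q) a = r where r[i] = P(i -> s_1):
  [1, -1/4] . (a_s_2, a_s_3) = 1/8
  [-1/4, 7/8] . (a_s_2, a_s_3) = 1/4

Solving yields:
  a_s_2 = 11/52
  a_s_3 = 9/26

Starting state is s_3, so the absorption probability is a_s_3 = 9/26.

Answer: 9/26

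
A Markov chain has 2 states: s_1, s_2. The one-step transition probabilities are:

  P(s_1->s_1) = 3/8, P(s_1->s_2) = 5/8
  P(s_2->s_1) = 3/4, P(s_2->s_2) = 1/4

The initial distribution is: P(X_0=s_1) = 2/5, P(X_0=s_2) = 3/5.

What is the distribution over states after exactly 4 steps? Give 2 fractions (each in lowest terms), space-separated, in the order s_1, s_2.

Answer: 1389/2560 1171/2560

Derivation:
Propagating the distribution step by step (d_{t+1} = d_t * P):
d_0 = (s_1=2/5, s_2=3/5)
  d_1[s_1] = 2/5*3/8 + 3/5*3/4 = 3/5
  d_1[s_2] = 2/5*5/8 + 3/5*1/4 = 2/5
d_1 = (s_1=3/5, s_2=2/5)
  d_2[s_1] = 3/5*3/8 + 2/5*3/4 = 21/40
  d_2[s_2] = 3/5*5/8 + 2/5*1/4 = 19/40
d_2 = (s_1=21/40, s_2=19/40)
  d_3[s_1] = 21/40*3/8 + 19/40*3/4 = 177/320
  d_3[s_2] = 21/40*5/8 + 19/40*1/4 = 143/320
d_3 = (s_1=177/320, s_2=143/320)
  d_4[s_1] = 177/320*3/8 + 143/320*3/4 = 1389/2560
  d_4[s_2] = 177/320*5/8 + 143/320*1/4 = 1171/2560
d_4 = (s_1=1389/2560, s_2=1171/2560)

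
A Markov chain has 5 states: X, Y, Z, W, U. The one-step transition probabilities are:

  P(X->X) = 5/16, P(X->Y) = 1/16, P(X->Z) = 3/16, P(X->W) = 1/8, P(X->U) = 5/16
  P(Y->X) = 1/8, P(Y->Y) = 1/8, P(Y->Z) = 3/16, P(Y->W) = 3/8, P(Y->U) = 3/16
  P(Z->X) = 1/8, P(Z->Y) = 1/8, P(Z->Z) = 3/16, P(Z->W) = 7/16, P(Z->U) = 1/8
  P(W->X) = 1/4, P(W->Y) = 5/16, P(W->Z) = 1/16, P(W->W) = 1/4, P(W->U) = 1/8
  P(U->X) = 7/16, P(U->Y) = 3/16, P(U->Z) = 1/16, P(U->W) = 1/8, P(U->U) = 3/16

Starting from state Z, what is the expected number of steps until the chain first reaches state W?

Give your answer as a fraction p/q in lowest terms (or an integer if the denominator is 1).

Answer: 5744/1729

Derivation:
Let h_i = expected steps to first reach W from state i.
Boundary: h_W = 0.
First-step equations for the other states:
  h_X = 1 + 5/16*h_X + 1/16*h_Y + 3/16*h_Z + 1/8*h_W + 5/16*h_U
  h_Y = 1 + 1/8*h_X + 1/8*h_Y + 3/16*h_Z + 3/8*h_W + 3/16*h_U
  h_Z = 1 + 1/8*h_X + 1/8*h_Y + 3/16*h_Z + 7/16*h_W + 1/8*h_U
  h_U = 1 + 7/16*h_X + 3/16*h_Y + 1/16*h_Z + 1/8*h_W + 3/16*h_U

Substituting h_W = 0 and rearranging gives the linear system (I - Q) h = 1:
  [11/16, -1/16, -3/16, -5/16] . (h_X, h_Y, h_Z, h_U) = 1
  [-1/8, 7/8, -3/16, -3/16] . (h_X, h_Y, h_Z, h_U) = 1
  [-1/8, -1/8, 13/16, -1/8] . (h_X, h_Y, h_Z, h_U) = 1
  [-7/16, -3/16, -1/16, 13/16] . (h_X, h_Y, h_Z, h_U) = 1

Solving yields:
  h_X = 660/133
  h_Y = 6284/1729
  h_Z = 5744/1729
  h_U = 8640/1729

Starting state is Z, so the expected hitting time is h_Z = 5744/1729.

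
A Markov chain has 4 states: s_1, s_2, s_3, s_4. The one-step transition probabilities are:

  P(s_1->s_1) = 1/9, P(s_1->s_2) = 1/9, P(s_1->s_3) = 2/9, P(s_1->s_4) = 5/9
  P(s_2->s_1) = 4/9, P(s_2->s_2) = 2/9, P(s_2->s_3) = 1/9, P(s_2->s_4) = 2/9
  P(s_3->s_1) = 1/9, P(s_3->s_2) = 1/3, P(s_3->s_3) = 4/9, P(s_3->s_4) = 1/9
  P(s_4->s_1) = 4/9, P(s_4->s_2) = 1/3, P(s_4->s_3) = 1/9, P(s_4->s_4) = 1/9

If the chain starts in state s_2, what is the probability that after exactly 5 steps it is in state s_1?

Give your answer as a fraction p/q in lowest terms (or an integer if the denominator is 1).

Computing P^5 by repeated multiplication:
P^1 =
  s_1: [1/9, 1/9, 2/9, 5/9]
  s_2: [4/9, 2/9, 1/9, 2/9]
  s_3: [1/9, 1/3, 4/9, 1/9]
  s_4: [4/9, 1/3, 1/9, 1/9]
P^2 =
  s_1: [1/3, 8/27, 16/81, 14/81]
  s_2: [7/27, 17/81, 16/81, 1/3]
  s_3: [7/27, 22/81, 22/81, 16/81]
  s_4: [7/27, 16/81, 16/81, 28/81]
P^3 =
  s_1: [65/243, 55/243, 52/243, 71/243]
  s_2: [71/243, 184/729, 50/243, 182/729]
  s_3: [65/243, 179/729, 56/243, 187/729]
  s_4: [71/243, 185/729, 50/243, 181/729]
P^4 =
  s_1: [23/81, 544/2187, 464/2187, 62/243]
  s_2: [203/729, 1577/6561, 464/2187, 1765/6561]
  s_3: [203/729, 1618/6561, 476/2187, 1688/6561]
  s_4: [203/729, 1576/6561, 464/2187, 1766/6561]
P^5 =
  s_1: [1831/6561, 4775/19683, 1400/6561, 5215/19683]
  s_2: [1843/6561, 14452/59049, 1396/6561, 15446/59049]
  s_3: [1831/6561, 14411/59049, 1408/6561, 15487/59049]
  s_4: [1843/6561, 14453/59049, 1396/6561, 15445/59049]

(P^5)[s_2 -> s_1] = 1843/6561

Answer: 1843/6561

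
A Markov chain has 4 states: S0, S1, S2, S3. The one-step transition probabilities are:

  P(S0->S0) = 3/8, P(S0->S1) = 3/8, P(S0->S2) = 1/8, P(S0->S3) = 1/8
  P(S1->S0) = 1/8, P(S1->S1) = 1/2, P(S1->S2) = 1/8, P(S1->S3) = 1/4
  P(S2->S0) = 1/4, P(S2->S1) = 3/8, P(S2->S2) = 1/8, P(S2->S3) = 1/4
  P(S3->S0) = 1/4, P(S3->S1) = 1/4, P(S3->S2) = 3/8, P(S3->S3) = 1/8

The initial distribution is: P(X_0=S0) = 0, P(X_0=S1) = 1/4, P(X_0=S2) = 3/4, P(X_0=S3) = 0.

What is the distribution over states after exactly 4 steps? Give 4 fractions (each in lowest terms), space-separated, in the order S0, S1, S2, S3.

Propagating the distribution step by step (d_{t+1} = d_t * P):
d_0 = (S0=0, S1=1/4, S2=3/4, S3=0)
  d_1[S0] = 0*3/8 + 1/4*1/8 + 3/4*1/4 + 0*1/4 = 7/32
  d_1[S1] = 0*3/8 + 1/4*1/2 + 3/4*3/8 + 0*1/4 = 13/32
  d_1[S2] = 0*1/8 + 1/4*1/8 + 3/4*1/8 + 0*3/8 = 1/8
  d_1[S3] = 0*1/8 + 1/4*1/4 + 3/4*1/4 + 0*1/8 = 1/4
d_1 = (S0=7/32, S1=13/32, S2=1/8, S3=1/4)
  d_2[S0] = 7/32*3/8 + 13/32*1/8 + 1/8*1/4 + 1/4*1/4 = 29/128
  d_2[S1] = 7/32*3/8 + 13/32*1/2 + 1/8*3/8 + 1/4*1/4 = 101/256
  d_2[S2] = 7/32*1/8 + 13/32*1/8 + 1/8*1/8 + 1/4*3/8 = 3/16
  d_2[S3] = 7/32*1/8 + 13/32*1/4 + 1/8*1/4 + 1/4*1/8 = 49/256
d_2 = (S0=29/128, S1=101/256, S2=3/16, S3=49/256)
  d_3[S0] = 29/128*3/8 + 101/256*1/8 + 3/16*1/4 + 49/256*1/4 = 469/2048
  d_3[S1] = 29/128*3/8 + 101/256*1/2 + 3/16*3/8 + 49/256*1/4 = 205/512
  d_3[S2] = 29/128*1/8 + 101/256*1/8 + 3/16*1/8 + 49/256*3/8 = 177/1024
  d_3[S3] = 29/128*1/8 + 101/256*1/4 + 3/16*1/4 + 49/256*1/8 = 405/2048
d_3 = (S0=469/2048, S1=205/512, S2=177/1024, S3=405/2048)
  d_4[S0] = 469/2048*3/8 + 205/512*1/8 + 177/1024*1/4 + 405/2048*1/4 = 3745/16384
  d_4[S1] = 469/2048*3/8 + 205/512*1/2 + 177/1024*3/8 + 405/2048*1/4 = 6559/16384
  d_4[S2] = 469/2048*1/8 + 205/512*1/8 + 177/1024*1/8 + 405/2048*3/8 = 1429/8192
  d_4[S3] = 469/2048*1/8 + 205/512*1/4 + 177/1024*1/4 + 405/2048*1/8 = 1611/8192
d_4 = (S0=3745/16384, S1=6559/16384, S2=1429/8192, S3=1611/8192)

Answer: 3745/16384 6559/16384 1429/8192 1611/8192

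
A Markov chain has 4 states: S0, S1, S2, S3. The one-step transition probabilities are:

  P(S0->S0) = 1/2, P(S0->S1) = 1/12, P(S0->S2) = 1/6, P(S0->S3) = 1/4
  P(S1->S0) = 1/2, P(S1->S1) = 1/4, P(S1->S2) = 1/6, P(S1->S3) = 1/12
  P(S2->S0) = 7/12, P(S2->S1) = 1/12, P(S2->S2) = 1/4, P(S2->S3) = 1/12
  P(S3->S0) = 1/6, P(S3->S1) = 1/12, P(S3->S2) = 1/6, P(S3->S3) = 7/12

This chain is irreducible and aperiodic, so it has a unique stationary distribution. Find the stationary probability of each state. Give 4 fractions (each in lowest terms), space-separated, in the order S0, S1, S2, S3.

Answer: 91/220 1/10 2/11 67/220

Derivation:
The stationary distribution satisfies pi = pi * P, i.e.:
  pi_S0 = 1/2*pi_S0 + 1/2*pi_S1 + 7/12*pi_S2 + 1/6*pi_S3
  pi_S1 = 1/12*pi_S0 + 1/4*pi_S1 + 1/12*pi_S2 + 1/12*pi_S3
  pi_S2 = 1/6*pi_S0 + 1/6*pi_S1 + 1/4*pi_S2 + 1/6*pi_S3
  pi_S3 = 1/4*pi_S0 + 1/12*pi_S1 + 1/12*pi_S2 + 7/12*pi_S3
with normalization: pi_S0 + pi_S1 + pi_S2 + pi_S3 = 1.

Using the first 3 balance equations plus normalization, the linear system A*pi = b is:
  [-1/2, 1/2, 7/12, 1/6] . pi = 0
  [1/12, -3/4, 1/12, 1/12] . pi = 0
  [1/6, 1/6, -3/4, 1/6] . pi = 0
  [1, 1, 1, 1] . pi = 1

Solving yields:
  pi_S0 = 91/220
  pi_S1 = 1/10
  pi_S2 = 2/11
  pi_S3 = 67/220

Verification (pi * P):
  91/220*1/2 + 1/10*1/2 + 2/11*7/12 + 67/220*1/6 = 91/220 = pi_S0  (ok)
  91/220*1/12 + 1/10*1/4 + 2/11*1/12 + 67/220*1/12 = 1/10 = pi_S1  (ok)
  91/220*1/6 + 1/10*1/6 + 2/11*1/4 + 67/220*1/6 = 2/11 = pi_S2  (ok)
  91/220*1/4 + 1/10*1/12 + 2/11*1/12 + 67/220*7/12 = 67/220 = pi_S3  (ok)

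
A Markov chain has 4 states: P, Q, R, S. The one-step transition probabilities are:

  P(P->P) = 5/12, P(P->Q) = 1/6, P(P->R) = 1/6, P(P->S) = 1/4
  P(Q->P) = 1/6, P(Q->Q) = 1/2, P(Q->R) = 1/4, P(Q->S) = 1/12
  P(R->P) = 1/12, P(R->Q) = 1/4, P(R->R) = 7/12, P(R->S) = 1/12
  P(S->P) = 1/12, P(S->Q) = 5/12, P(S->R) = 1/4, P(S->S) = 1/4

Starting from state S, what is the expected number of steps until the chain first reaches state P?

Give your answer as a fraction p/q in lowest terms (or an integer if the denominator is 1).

Let h_i = expected steps to first reach P from state i.
Boundary: h_P = 0.
First-step equations for the other states:
  h_Q = 1 + 1/6*h_P + 1/2*h_Q + 1/4*h_R + 1/12*h_S
  h_R = 1 + 1/12*h_P + 1/4*h_Q + 7/12*h_R + 1/12*h_S
  h_S = 1 + 1/12*h_P + 5/12*h_Q + 1/4*h_R + 1/4*h_S

Substituting h_P = 0 and rearranging gives the linear system (I - Q) h = 1:
  [1/2, -1/4, -1/12] . (h_Q, h_R, h_S) = 1
  [-1/4, 5/12, -1/12] . (h_Q, h_R, h_S) = 1
  [-5/12, -1/4, 3/4] . (h_Q, h_R, h_S) = 1

Solving yields:
  h_Q = 480/61
  h_R = 540/61
  h_S = 528/61

Starting state is S, so the expected hitting time is h_S = 528/61.

Answer: 528/61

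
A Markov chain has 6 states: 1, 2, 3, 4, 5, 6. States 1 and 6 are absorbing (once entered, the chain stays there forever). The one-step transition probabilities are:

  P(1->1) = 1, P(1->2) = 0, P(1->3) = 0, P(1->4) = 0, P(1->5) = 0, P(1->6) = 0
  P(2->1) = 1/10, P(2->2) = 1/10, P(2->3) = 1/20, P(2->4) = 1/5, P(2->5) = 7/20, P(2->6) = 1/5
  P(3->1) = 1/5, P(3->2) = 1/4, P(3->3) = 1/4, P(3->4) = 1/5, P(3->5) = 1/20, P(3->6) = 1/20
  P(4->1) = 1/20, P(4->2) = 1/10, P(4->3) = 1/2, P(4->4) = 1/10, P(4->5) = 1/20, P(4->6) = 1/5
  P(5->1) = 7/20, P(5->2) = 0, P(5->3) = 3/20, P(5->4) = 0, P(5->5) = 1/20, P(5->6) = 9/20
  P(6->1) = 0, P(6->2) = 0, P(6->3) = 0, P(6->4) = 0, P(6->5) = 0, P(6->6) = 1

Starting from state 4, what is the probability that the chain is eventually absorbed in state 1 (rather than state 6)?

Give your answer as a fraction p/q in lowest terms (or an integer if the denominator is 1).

Let a_i = P(absorbed in 1 | start in state i).
Boundary conditions: a_1 = 1, a_6 = 0.
For each transient state i, a_i = sum_j P(i->j) * a_j:
  a_2 = 1/10*a_1 + 1/10*a_2 + 1/20*a_3 + 1/5*a_4 + 7/20*a_5 + 1/5*a_6
  a_3 = 1/5*a_1 + 1/4*a_2 + 1/4*a_3 + 1/5*a_4 + 1/20*a_5 + 1/20*a_6
  a_4 = 1/20*a_1 + 1/10*a_2 + 1/2*a_3 + 1/10*a_4 + 1/20*a_5 + 1/5*a_6
  a_5 = 7/20*a_1 + 0*a_2 + 3/20*a_3 + 0*a_4 + 1/20*a_5 + 9/20*a_6

Substituting a_1 = 1 and a_6 = 0, rearrange to (I - Q) a = r where r[i] = P(i -> 1):
  [9/10, -1/20, -1/5, -7/20] . (a_2, a_3, a_4, a_5) = 1/10
  [-1/4, 3/4, -1/5, -1/20] . (a_2, a_3, a_4, a_5) = 1/5
  [-1/10, -1/2, 9/10, -1/20] . (a_2, a_3, a_4, a_5) = 1/20
  [0, -3/20, 0, 19/20] . (a_2, a_3, a_4, a_5) = 7/20

Solving yields:
  a_2 = 6997/16859
  a_3 = 18573/33718
  a_4 = 29199/67436
  a_5 = 15355/33718

Starting state is 4, so the absorption probability is a_4 = 29199/67436.

Answer: 29199/67436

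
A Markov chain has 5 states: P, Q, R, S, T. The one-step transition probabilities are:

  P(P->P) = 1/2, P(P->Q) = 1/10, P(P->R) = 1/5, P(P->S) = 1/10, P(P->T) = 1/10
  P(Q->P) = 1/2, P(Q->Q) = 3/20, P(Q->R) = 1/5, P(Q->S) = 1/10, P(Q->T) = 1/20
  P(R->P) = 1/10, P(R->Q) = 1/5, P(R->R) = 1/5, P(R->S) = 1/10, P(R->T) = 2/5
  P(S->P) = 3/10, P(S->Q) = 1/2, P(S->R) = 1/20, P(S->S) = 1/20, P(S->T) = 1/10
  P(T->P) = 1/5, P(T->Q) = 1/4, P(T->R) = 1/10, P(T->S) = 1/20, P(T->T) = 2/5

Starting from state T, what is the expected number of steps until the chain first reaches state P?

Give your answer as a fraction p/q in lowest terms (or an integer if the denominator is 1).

Let h_i = expected steps to first reach P from state i.
Boundary: h_P = 0.
First-step equations for the other states:
  h_Q = 1 + 1/2*h_P + 3/20*h_Q + 1/5*h_R + 1/10*h_S + 1/20*h_T
  h_R = 1 + 1/10*h_P + 1/5*h_Q + 1/5*h_R + 1/10*h_S + 2/5*h_T
  h_S = 1 + 3/10*h_P + 1/2*h_Q + 1/20*h_R + 1/20*h_S + 1/10*h_T
  h_T = 1 + 1/5*h_P + 1/4*h_Q + 1/10*h_R + 1/20*h_S + 2/5*h_T

Substituting h_P = 0 and rearranging gives the linear system (I - Q) h = 1:
  [17/20, -1/5, -1/10, -1/20] . (h_Q, h_R, h_S, h_T) = 1
  [-1/5, 4/5, -1/10, -2/5] . (h_Q, h_R, h_S, h_T) = 1
  [-1/2, -1/20, 19/20, -1/10] . (h_Q, h_R, h_S, h_T) = 1
  [-1/4, -1/10, -1/20, 3/5] . (h_Q, h_R, h_S, h_T) = 1

Solving yields:
  h_Q = 57530/20847
  h_R = 29330/6949
  h_S = 65150/20847
  h_T = 26270/6949

Starting state is T, so the expected hitting time is h_T = 26270/6949.

Answer: 26270/6949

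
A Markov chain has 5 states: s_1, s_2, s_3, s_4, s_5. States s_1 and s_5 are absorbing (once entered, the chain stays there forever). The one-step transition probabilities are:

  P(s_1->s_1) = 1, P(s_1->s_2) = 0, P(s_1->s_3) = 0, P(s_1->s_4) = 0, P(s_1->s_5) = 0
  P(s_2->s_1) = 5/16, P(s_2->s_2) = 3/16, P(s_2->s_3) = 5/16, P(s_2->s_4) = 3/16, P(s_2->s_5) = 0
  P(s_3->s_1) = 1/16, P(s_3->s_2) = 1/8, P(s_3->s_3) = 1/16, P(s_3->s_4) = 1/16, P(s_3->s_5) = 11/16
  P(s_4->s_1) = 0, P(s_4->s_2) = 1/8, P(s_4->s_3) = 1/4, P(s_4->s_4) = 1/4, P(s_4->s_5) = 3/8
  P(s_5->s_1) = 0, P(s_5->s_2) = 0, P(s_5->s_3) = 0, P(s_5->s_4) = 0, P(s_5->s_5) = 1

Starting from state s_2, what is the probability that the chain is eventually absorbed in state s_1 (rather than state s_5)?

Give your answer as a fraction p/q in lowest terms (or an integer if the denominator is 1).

Let a_i = P(absorbed in s_1 | start in state i).
Boundary conditions: a_s_1 = 1, a_s_5 = 0.
For each transient state i, a_i = sum_j P(i->j) * a_j:
  a_s_2 = 5/16*a_s_1 + 3/16*a_s_2 + 5/16*a_s_3 + 3/16*a_s_4 + 0*a_s_5
  a_s_3 = 1/16*a_s_1 + 1/8*a_s_2 + 1/16*a_s_3 + 1/16*a_s_4 + 11/16*a_s_5
  a_s_4 = 0*a_s_1 + 1/8*a_s_2 + 1/4*a_s_3 + 1/4*a_s_4 + 3/8*a_s_5

Substituting a_s_1 = 1 and a_s_5 = 0, rearrange to (I - Q) a = r where r[i] = P(i -> s_1):
  [13/16, -5/16, -3/16] . (a_s_2, a_s_3, a_s_4) = 5/16
  [-1/8, 15/16, -1/16] . (a_s_2, a_s_3, a_s_4) = 1/16
  [-1/8, -1/4, 3/4] . (a_s_2, a_s_3, a_s_4) = 0

Solving yields:
  a_s_2 = 34/73
  a_s_3 = 10/73
  a_s_4 = 9/73

Starting state is s_2, so the absorption probability is a_s_2 = 34/73.

Answer: 34/73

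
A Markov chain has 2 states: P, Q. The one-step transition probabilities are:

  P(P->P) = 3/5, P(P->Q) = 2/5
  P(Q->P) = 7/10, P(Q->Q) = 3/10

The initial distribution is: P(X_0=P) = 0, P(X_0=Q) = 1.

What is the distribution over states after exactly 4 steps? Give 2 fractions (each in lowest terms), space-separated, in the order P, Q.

Answer: 6363/10000 3637/10000

Derivation:
Propagating the distribution step by step (d_{t+1} = d_t * P):
d_0 = (P=0, Q=1)
  d_1[P] = 0*3/5 + 1*7/10 = 7/10
  d_1[Q] = 0*2/5 + 1*3/10 = 3/10
d_1 = (P=7/10, Q=3/10)
  d_2[P] = 7/10*3/5 + 3/10*7/10 = 63/100
  d_2[Q] = 7/10*2/5 + 3/10*3/10 = 37/100
d_2 = (P=63/100, Q=37/100)
  d_3[P] = 63/100*3/5 + 37/100*7/10 = 637/1000
  d_3[Q] = 63/100*2/5 + 37/100*3/10 = 363/1000
d_3 = (P=637/1000, Q=363/1000)
  d_4[P] = 637/1000*3/5 + 363/1000*7/10 = 6363/10000
  d_4[Q] = 637/1000*2/5 + 363/1000*3/10 = 3637/10000
d_4 = (P=6363/10000, Q=3637/10000)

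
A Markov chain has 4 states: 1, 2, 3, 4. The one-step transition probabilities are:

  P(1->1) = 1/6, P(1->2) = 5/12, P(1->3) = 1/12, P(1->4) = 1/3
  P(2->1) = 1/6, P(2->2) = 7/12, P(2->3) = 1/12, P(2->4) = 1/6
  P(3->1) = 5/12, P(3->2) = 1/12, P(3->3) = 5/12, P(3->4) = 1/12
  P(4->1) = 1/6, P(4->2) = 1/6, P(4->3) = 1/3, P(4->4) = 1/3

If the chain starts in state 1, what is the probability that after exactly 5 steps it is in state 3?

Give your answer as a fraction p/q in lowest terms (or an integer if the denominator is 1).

Computing P^5 by repeated multiplication:
P^1 =
  1: [1/6, 5/12, 1/12, 1/3]
  2: [1/6, 7/12, 1/12, 1/6]
  3: [5/12, 1/12, 5/12, 1/12]
  4: [1/6, 1/6, 1/3, 1/3]
P^2 =
  1: [3/16, 3/8, 7/36, 35/144]
  2: [3/16, 4/9, 11/72, 31/144]
  3: [13/48, 13/48, 35/144, 31/144]
  4: [1/4, 1/4, 5/18, 2/9]
P^3 =
  1: [31/144, 611/1728, 361/1728, 2/9]
  2: [59/288, 667/1728, 325/1728, 191/864]
  3: [131/576, 565/1728, 377/1728, 131/576]
  4: [17/72, 67/216, 25/108, 2/9]
P^4 =
  1: [1513/6912, 1211/3456, 1081/5184, 4607/20736]
  2: [1477/6912, 941/2592, 2087/10368, 4603/20736]
  3: [1529/6912, 787/2304, 4415/20736, 4651/20736]
  4: [97/432, 145/432, 35/162, 145/648]
P^5 =
  1: [4537/20736, 87095/248832, 51853/248832, 385/1728]
  2: [8999/41472, 88231/248832, 51241/248832, 27683/124416]
  3: [18239/82944, 86233/248832, 52349/248832, 18511/82944]
  4: [143/648, 335/972, 1643/7776, 193/864]

(P^5)[1 -> 3] = 51853/248832

Answer: 51853/248832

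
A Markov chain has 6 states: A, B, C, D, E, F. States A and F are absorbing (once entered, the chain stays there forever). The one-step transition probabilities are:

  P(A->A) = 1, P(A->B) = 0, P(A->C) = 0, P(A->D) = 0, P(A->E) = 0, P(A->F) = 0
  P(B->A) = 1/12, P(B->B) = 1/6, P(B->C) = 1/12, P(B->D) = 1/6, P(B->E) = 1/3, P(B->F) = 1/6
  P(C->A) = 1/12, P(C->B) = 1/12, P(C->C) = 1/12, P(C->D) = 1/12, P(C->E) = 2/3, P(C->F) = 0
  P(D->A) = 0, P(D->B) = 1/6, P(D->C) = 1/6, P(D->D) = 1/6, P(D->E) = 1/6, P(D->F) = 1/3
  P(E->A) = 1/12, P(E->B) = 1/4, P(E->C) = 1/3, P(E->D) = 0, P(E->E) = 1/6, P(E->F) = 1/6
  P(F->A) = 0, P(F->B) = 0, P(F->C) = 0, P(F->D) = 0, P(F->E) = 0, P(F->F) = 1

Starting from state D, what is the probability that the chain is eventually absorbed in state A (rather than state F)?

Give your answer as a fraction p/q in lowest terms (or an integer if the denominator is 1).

Answer: 551/2535

Derivation:
Let a_i = P(absorbed in A | start in state i).
Boundary conditions: a_A = 1, a_F = 0.
For each transient state i, a_i = sum_j P(i->j) * a_j:
  a_B = 1/12*a_A + 1/6*a_B + 1/12*a_C + 1/6*a_D + 1/3*a_E + 1/6*a_F
  a_C = 1/12*a_A + 1/12*a_B + 1/12*a_C + 1/12*a_D + 2/3*a_E + 0*a_F
  a_D = 0*a_A + 1/6*a_B + 1/6*a_C + 1/6*a_D + 1/6*a_E + 1/3*a_F
  a_E = 1/12*a_A + 1/4*a_B + 1/3*a_C + 0*a_D + 1/6*a_E + 1/6*a_F

Substituting a_A = 1 and a_F = 0, rearrange to (I - Q) a = r where r[i] = P(i -> A):
  [5/6, -1/12, -1/6, -1/3] . (a_B, a_C, a_D, a_E) = 1/12
  [-1/12, 11/12, -1/12, -2/3] . (a_B, a_C, a_D, a_E) = 1/12
  [-1/6, -1/6, 5/6, -1/6] . (a_B, a_C, a_D, a_E) = 0
  [-1/4, -1/3, 0, 5/6] . (a_B, a_C, a_D, a_E) = 1/12

Solving yields:
  a_B = 829/2535
  a_C = 339/845
  a_D = 551/2535
  a_E = 303/845

Starting state is D, so the absorption probability is a_D = 551/2535.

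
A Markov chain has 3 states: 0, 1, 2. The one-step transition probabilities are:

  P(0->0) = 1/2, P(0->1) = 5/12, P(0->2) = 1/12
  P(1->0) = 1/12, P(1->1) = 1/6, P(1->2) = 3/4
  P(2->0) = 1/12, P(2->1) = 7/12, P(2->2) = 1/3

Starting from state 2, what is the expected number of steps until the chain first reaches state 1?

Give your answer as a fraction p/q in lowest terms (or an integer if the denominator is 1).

Answer: 84/47

Derivation:
Let h_i = expected steps to first reach 1 from state i.
Boundary: h_1 = 0.
First-step equations for the other states:
  h_0 = 1 + 1/2*h_0 + 5/12*h_1 + 1/12*h_2
  h_2 = 1 + 1/12*h_0 + 7/12*h_1 + 1/3*h_2

Substituting h_1 = 0 and rearranging gives the linear system (I - Q) h = 1:
  [1/2, -1/12] . (h_0, h_2) = 1
  [-1/12, 2/3] . (h_0, h_2) = 1

Solving yields:
  h_0 = 108/47
  h_2 = 84/47

Starting state is 2, so the expected hitting time is h_2 = 84/47.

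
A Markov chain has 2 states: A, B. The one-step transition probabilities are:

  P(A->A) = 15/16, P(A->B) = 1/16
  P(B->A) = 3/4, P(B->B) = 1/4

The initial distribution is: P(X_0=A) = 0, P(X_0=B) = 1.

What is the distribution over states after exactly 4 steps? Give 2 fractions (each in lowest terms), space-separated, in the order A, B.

Propagating the distribution step by step (d_{t+1} = d_t * P):
d_0 = (A=0, B=1)
  d_1[A] = 0*15/16 + 1*3/4 = 3/4
  d_1[B] = 0*1/16 + 1*1/4 = 1/4
d_1 = (A=3/4, B=1/4)
  d_2[A] = 3/4*15/16 + 1/4*3/4 = 57/64
  d_2[B] = 3/4*1/16 + 1/4*1/4 = 7/64
d_2 = (A=57/64, B=7/64)
  d_3[A] = 57/64*15/16 + 7/64*3/4 = 939/1024
  d_3[B] = 57/64*1/16 + 7/64*1/4 = 85/1024
d_3 = (A=939/1024, B=85/1024)
  d_4[A] = 939/1024*15/16 + 85/1024*3/4 = 15105/16384
  d_4[B] = 939/1024*1/16 + 85/1024*1/4 = 1279/16384
d_4 = (A=15105/16384, B=1279/16384)

Answer: 15105/16384 1279/16384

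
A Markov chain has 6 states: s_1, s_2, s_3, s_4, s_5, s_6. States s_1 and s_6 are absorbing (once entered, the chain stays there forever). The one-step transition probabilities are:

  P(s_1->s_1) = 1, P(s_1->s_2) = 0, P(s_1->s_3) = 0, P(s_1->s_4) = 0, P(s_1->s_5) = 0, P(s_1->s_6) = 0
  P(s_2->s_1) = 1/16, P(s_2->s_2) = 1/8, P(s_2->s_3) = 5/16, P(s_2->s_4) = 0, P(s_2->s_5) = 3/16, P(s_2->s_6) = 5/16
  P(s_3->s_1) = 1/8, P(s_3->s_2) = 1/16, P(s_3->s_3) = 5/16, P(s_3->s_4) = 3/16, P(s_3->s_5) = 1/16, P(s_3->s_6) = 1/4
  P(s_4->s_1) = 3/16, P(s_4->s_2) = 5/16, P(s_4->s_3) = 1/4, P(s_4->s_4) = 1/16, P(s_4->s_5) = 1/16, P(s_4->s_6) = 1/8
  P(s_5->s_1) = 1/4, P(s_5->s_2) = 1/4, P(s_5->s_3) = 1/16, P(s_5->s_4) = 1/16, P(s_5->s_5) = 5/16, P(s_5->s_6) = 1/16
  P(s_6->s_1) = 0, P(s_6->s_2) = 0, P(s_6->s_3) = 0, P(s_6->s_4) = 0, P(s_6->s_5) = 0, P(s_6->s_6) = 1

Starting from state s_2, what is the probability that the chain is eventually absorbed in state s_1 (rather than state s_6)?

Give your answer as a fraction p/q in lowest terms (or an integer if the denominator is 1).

Let a_i = P(absorbed in s_1 | start in state i).
Boundary conditions: a_s_1 = 1, a_s_6 = 0.
For each transient state i, a_i = sum_j P(i->j) * a_j:
  a_s_2 = 1/16*a_s_1 + 1/8*a_s_2 + 5/16*a_s_3 + 0*a_s_4 + 3/16*a_s_5 + 5/16*a_s_6
  a_s_3 = 1/8*a_s_1 + 1/16*a_s_2 + 5/16*a_s_3 + 3/16*a_s_4 + 1/16*a_s_5 + 1/4*a_s_6
  a_s_4 = 3/16*a_s_1 + 5/16*a_s_2 + 1/4*a_s_3 + 1/16*a_s_4 + 1/16*a_s_5 + 1/8*a_s_6
  a_s_5 = 1/4*a_s_1 + 1/4*a_s_2 + 1/16*a_s_3 + 1/16*a_s_4 + 5/16*a_s_5 + 1/16*a_s_6

Substituting a_s_1 = 1 and a_s_6 = 0, rearrange to (I - Q) a = r where r[i] = P(i -> s_1):
  [7/8, -5/16, 0, -3/16] . (a_s_2, a_s_3, a_s_4, a_s_5) = 1/16
  [-1/16, 11/16, -3/16, -1/16] . (a_s_2, a_s_3, a_s_4, a_s_5) = 1/8
  [-5/16, -1/4, 15/16, -1/16] . (a_s_2, a_s_3, a_s_4, a_s_5) = 3/16
  [-1/4, -1/16, -1/16, 11/16] . (a_s_2, a_s_3, a_s_4, a_s_5) = 1/4

Solving yields:
  a_s_2 = 6236/18967
  a_s_3 = 7305/18967
  a_s_4 = 8527/18967
  a_s_5 = 10604/18967

Starting state is s_2, so the absorption probability is a_s_2 = 6236/18967.

Answer: 6236/18967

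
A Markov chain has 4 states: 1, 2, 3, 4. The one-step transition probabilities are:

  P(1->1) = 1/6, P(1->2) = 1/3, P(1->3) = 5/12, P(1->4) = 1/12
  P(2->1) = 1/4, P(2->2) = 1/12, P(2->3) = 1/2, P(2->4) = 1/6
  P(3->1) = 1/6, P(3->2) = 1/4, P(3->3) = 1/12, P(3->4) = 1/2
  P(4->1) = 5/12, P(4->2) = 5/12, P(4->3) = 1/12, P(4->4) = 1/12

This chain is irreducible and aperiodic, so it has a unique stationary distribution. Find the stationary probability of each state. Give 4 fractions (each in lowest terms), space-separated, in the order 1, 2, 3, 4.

Answer: 771/3167 833/3167 868/3167 695/3167

Derivation:
The stationary distribution satisfies pi = pi * P, i.e.:
  pi_1 = 1/6*pi_1 + 1/4*pi_2 + 1/6*pi_3 + 5/12*pi_4
  pi_2 = 1/3*pi_1 + 1/12*pi_2 + 1/4*pi_3 + 5/12*pi_4
  pi_3 = 5/12*pi_1 + 1/2*pi_2 + 1/12*pi_3 + 1/12*pi_4
  pi_4 = 1/12*pi_1 + 1/6*pi_2 + 1/2*pi_3 + 1/12*pi_4
with normalization: pi_1 + pi_2 + pi_3 + pi_4 = 1.

Using the first 3 balance equations plus normalization, the linear system A*pi = b is:
  [-5/6, 1/4, 1/6, 5/12] . pi = 0
  [1/3, -11/12, 1/4, 5/12] . pi = 0
  [5/12, 1/2, -11/12, 1/12] . pi = 0
  [1, 1, 1, 1] . pi = 1

Solving yields:
  pi_1 = 771/3167
  pi_2 = 833/3167
  pi_3 = 868/3167
  pi_4 = 695/3167

Verification (pi * P):
  771/3167*1/6 + 833/3167*1/4 + 868/3167*1/6 + 695/3167*5/12 = 771/3167 = pi_1  (ok)
  771/3167*1/3 + 833/3167*1/12 + 868/3167*1/4 + 695/3167*5/12 = 833/3167 = pi_2  (ok)
  771/3167*5/12 + 833/3167*1/2 + 868/3167*1/12 + 695/3167*1/12 = 868/3167 = pi_3  (ok)
  771/3167*1/12 + 833/3167*1/6 + 868/3167*1/2 + 695/3167*1/12 = 695/3167 = pi_4  (ok)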